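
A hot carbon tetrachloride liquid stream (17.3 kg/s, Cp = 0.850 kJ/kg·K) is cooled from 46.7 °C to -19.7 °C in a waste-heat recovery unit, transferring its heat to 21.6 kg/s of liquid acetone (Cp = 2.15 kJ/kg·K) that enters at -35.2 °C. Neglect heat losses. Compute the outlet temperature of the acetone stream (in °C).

Heat released by hot stream: Q = 17.3 × 0.850 × (46.7 − -19.7) = 976.41 kJ/s
Energy balance on cold side (adiabatic exchanger): Q = ṁ_c·Cp_c·(T_c,out − T_c,in)
T_c,out = -35.2 + 976.41/(21.6 × 2.15) = -14.175 °C

T_c,out = -14.2 °C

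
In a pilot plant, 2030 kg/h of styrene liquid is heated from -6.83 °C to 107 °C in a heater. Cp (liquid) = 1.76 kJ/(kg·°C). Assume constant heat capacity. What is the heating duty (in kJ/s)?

Q = 113 kJ/s

Q = ṁ·Cp·ΔT = 2030 × 1.76 × (107 − -6.83) = 406690 kJ/h
Converting: 406690 / 3600 s = 112.97 kW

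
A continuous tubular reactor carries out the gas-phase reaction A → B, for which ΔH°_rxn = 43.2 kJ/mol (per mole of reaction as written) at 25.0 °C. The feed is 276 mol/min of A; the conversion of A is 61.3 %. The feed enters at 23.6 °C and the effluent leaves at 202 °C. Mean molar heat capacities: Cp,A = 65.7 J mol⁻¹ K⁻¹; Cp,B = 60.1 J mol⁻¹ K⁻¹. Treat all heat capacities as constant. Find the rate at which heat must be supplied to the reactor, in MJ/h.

Q_in = 623 MJ/h

Extent of reaction ξ = 0.613 × 276 = 169.19 mol/min
Reaction term: ξ·ΔH°_rxn = 169.19 × 43.2 = 7308.9 kJ/min
Sensible, feed 23.6→25 °C: 25.386 kJ/min
Outlet flows (mol/min): A 106.81, B 169.19
Sensible, products 25→202 °C: 3041.9 kJ/min
Q = ΔH = 10376 kJ/min = 172.94 kW
Heat supplied = 622.57 MJ/h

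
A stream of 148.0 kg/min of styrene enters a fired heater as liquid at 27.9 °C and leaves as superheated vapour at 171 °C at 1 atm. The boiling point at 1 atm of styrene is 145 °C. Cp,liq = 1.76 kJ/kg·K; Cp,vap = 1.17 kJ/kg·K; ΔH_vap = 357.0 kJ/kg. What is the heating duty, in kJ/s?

liquid 27.9→145 °C: 206.1 kJ/kg
vaporisation at 145 °C: 357 kJ/kg
vapour 145→171 °C: 30.42 kJ/kg
Δh = 206.1 + 357 + 30.42 = 593.52 kJ/kg
Q = ṁ·Δh = 148.0 kg/min × 593.52 kJ/kg = 87840 kJ/min
|Q| = 1464 kW

Q = 1460 kJ/s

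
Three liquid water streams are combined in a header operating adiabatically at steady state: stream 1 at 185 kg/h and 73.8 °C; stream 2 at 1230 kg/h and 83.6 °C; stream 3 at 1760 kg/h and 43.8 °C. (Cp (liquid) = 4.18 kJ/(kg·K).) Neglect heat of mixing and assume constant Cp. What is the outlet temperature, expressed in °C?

Energy balance with Q = 0: Σ ṁᵢCp,ᵢ(T_out − Tᵢ) = 0
Σ ṁᵢCp,ᵢTᵢ = 185×4.18×73.8 + 1230×4.18×83.6 + 1760×4.18×43.8 = 809120
Σ ṁᵢCp,ᵢ = 185×4.18 + 1230×4.18 + 1760×4.18 = 13271
T_out = 809120 / 13271 = 60.967 °C

T_out = 61.0 °C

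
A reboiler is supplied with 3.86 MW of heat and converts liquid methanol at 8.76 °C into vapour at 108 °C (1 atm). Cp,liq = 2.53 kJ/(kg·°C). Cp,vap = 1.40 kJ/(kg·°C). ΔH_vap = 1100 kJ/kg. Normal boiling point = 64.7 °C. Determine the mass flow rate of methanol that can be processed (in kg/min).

Δh = 2.53×(64.7−8.76) + 1100 + 1.40×(108−64.7) = 1302.1 kJ/kg
Q = 3.86 MW = 3860 kJ/s = 231600 kJ/min
ṁ = Q/Δh = 231600 / 1302.1 = 177.86 kg/min

ṁ = 178 kg/min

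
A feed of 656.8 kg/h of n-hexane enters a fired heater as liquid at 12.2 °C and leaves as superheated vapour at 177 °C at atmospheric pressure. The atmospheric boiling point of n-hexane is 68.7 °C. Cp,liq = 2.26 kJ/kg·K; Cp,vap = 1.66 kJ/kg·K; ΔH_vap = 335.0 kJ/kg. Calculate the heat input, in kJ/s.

liquid 12.2→68.7 °C: 127.69 kJ/kg
vaporisation at 68.7 °C: 335 kJ/kg
vapour 68.7→177 °C: 179.78 kJ/kg
Δh = 127.69 + 335 + 179.78 = 642.47 kJ/kg
Q = ṁ·Δh = 656.8 kg/h × 642.47 kJ/kg = 421970 kJ/h
|Q| = 117.21 kW

Q = 117 kJ/s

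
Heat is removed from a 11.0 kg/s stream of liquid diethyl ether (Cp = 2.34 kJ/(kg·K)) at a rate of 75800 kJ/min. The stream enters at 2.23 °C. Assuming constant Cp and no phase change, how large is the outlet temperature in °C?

Q = 75800 kJ/min = 1263.3 kJ/s
ΔT = Q/(ṁ·Cp) = 1263.3/(11.0×2.34) = 49.081 K
T_out = 2.23 − 49.081 = -46.851 °C

T_out = -46.9 °C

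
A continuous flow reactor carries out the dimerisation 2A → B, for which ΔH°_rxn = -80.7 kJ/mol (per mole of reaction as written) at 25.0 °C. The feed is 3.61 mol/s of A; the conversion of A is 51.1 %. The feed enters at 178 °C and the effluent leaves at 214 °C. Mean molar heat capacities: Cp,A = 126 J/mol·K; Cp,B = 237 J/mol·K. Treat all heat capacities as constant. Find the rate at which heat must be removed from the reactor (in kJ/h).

Extent of reaction ξ = 0.511 × 3.61 / 2 = 0.92236 mol/s
Reaction term: ξ·ΔH°_rxn = 0.92236 × -80.7 = -74.434 kJ/s
Sensible, feed 178→25 °C: -69.594 kJ/s
Outlet flows (mol/s): A 1.7653, B 0.92236
Sensible, products 25→214 °C: 83.354 kJ/s
Q = ΔH = -60.674 kJ/s = -60.674 kW
Heat removed = 218430 kJ/h

Q_out = 218000 kJ/h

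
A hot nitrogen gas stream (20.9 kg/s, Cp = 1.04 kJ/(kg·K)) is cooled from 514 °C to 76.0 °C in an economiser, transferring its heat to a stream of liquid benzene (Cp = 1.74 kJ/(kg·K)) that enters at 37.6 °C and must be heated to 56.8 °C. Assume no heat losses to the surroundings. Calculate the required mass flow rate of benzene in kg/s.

ṁ_c = 285 kg/s

Heat released by hot stream: Q = 20.9 × 1.04 × (514 − 76.0) = 9520.4 kJ/s
Energy balance on cold side (adiabatic exchanger): Q = ṁ_c·Cp_c·(T_c,out − T_c,in)
ṁ_c = 9520.4 / [1.74 × (56.8 − 37.6)] = 284.97 kg/s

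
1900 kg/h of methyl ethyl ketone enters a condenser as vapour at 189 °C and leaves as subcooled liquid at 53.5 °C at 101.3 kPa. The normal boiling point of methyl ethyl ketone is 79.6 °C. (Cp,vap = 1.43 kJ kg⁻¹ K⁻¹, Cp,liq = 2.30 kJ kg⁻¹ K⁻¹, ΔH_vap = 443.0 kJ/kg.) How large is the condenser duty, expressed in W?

vapour 189→79.6 °C: -156.44 kJ/kg
condensation at 79.6 °C: -443 kJ/kg
liquid 79.6→53.5 °C: -60.03 kJ/kg
Δh = -156.44 + -443 + -60.03 = -659.47 kJ/kg
Q = ṁ·Δh = 1900 kg/h × -659.47 kJ/kg = -1.253e+06 kJ/h
|Q| = 348.05 kW = 348050 W

Q_c = 348000 W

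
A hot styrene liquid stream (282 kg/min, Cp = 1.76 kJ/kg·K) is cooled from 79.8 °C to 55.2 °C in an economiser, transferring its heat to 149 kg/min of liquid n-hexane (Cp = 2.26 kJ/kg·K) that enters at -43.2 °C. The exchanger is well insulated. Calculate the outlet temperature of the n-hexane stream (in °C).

Heat released by hot stream: Q = 282 × 1.76 × (79.8 − 55.2) = 12209 kJ/min
Energy balance on cold side (adiabatic exchanger): Q = ṁ_c·Cp_c·(T_c,out − T_c,in)
T_c,out = -43.2 + 12209/(149 × 2.26) = -6.9421 °C

T_c,out = -6.94 °C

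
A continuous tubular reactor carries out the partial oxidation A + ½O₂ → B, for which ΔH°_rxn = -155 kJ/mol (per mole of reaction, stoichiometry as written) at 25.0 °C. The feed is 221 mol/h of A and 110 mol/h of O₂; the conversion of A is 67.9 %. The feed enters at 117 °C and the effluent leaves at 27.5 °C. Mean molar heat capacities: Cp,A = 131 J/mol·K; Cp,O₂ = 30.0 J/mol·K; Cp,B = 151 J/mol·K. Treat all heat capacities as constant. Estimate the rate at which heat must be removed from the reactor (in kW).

Q_out = 7.26 kW

Extent of reaction ξ = 0.679 × 221 = 150.06 mol/h
Reaction term: ξ·ΔH°_rxn = 150.06 × -155 = -23259 kJ/h
Sensible, feed 117→25 °C: -2967.1 kJ/h
Outlet flows (mol/h): A 70.941, O₂ 34.971, B 150.06
Sensible, products 25→27.5 °C: 82.503 kJ/h
Q = ΔH = -26144 kJ/h = -7.2621 kW
Heat removed = 7.2621 kW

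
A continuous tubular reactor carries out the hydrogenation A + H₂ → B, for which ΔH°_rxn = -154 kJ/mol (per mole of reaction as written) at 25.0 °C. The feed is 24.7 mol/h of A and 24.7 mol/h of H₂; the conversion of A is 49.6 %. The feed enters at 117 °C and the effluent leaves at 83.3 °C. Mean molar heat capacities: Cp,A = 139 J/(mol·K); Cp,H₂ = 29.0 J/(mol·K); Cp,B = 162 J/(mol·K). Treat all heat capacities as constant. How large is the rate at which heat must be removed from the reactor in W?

Extent of reaction ξ = 0.496 × 24.7 = 12.251 mol/h
Reaction term: ξ·ΔH°_rxn = 12.251 × -154 = -1886.7 kJ/h
Sensible, feed 117→25 °C: -381.76 kJ/h
Outlet flows (mol/h): A 12.449, H₂ 12.449, B 12.251
Sensible, products 25→83.3 °C: 237.64 kJ/h
Q = ΔH = -2030.8 kJ/h = -0.56411 kW
Heat removed = 564.11 W

Q_out = 564 W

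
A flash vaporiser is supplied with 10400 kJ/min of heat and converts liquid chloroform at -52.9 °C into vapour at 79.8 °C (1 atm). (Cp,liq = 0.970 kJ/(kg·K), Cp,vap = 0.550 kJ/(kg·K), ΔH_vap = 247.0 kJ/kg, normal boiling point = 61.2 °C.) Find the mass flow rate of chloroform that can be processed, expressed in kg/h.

ṁ = 1700 kg/h

Δh = 0.970×(61.2−-52.9) + 247.0 + 0.550×(79.8−61.2) = 367.91 kJ/kg
Q = 10400 kJ/min = 173.33 kJ/s = 624000 kJ/h
ṁ = Q/Δh = 624000 / 367.91 = 1696.1 kg/h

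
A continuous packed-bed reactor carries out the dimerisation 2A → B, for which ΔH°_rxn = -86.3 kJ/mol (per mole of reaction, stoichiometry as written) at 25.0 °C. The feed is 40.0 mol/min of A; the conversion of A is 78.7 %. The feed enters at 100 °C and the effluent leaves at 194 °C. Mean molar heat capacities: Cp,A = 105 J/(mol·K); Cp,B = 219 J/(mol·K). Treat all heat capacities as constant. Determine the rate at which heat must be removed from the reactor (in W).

Extent of reaction ξ = 0.787 × 40.0 / 2 = 15.74 mol/min
Reaction term: ξ·ΔH°_rxn = 15.74 × -86.3 = -1358.4 kJ/min
Sensible, feed 100→25 °C: -315 kJ/min
Outlet flows (mol/min): A 8.52, B 15.74
Sensible, products 25→194 °C: 733.74 kJ/min
Q = ΔH = -939.62 kJ/min = -15.66 kW
Heat removed = 15660 W

Q_out = 15700 W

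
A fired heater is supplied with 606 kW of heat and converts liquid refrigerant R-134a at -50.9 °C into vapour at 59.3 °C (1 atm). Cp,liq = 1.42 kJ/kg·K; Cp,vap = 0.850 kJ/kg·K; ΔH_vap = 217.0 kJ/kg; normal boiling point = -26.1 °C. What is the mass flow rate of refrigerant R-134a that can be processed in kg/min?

Δh = 1.42×(-26.1−-50.9) + 217.0 + 0.850×(59.3−-26.1) = 324.81 kJ/kg
Q = 606 kW = 606 kJ/s = 36360 kJ/min
ṁ = Q/Δh = 36360 / 324.81 = 111.94 kg/min

ṁ = 112 kg/min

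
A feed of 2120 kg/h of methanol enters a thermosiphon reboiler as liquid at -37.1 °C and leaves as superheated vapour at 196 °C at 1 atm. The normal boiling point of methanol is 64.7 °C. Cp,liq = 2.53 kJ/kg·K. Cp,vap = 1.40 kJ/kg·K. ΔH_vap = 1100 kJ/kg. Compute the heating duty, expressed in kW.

Q = 908 kW

liquid -37.1→64.7 °C: 257.55 kJ/kg
vaporisation at 64.7 °C: 1100 kJ/kg
vapour 64.7→196 °C: 183.82 kJ/kg
Δh = 257.55 + 1100 + 183.82 = 1541.4 kJ/kg
Q = ṁ·Δh = 2120 kg/h × 1541.4 kJ/kg = 3.2677e+06 kJ/h
|Q| = 907.7 kW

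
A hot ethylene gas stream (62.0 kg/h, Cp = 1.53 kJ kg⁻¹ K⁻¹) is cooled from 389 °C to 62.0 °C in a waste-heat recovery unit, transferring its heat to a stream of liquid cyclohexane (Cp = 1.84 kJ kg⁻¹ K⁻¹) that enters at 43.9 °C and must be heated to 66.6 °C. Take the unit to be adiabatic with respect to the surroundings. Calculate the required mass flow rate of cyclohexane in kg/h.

Heat released by hot stream: Q = 62.0 × 1.53 × (389 − 62.0) = 31019 kJ/h
Energy balance on cold side (adiabatic exchanger): Q = ṁ_c·Cp_c·(T_c,out − T_c,in)
ṁ_c = 31019 / [1.84 × (66.6 − 43.9)] = 742.66 kg/h

ṁ_c = 743 kg/h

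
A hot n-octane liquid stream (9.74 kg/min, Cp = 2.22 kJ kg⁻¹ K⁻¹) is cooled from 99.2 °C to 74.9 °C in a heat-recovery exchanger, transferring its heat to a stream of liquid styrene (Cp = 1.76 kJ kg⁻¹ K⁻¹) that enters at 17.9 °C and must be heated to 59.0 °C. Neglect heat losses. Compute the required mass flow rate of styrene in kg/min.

ṁ_c = 7.26 kg/min

Heat released by hot stream: Q = 9.74 × 2.22 × (99.2 − 74.9) = 525.43 kJ/min
Energy balance on cold side (adiabatic exchanger): Q = ṁ_c·Cp_c·(T_c,out − T_c,in)
ṁ_c = 525.43 / [1.76 × (59.0 − 17.9)] = 7.2638 kg/min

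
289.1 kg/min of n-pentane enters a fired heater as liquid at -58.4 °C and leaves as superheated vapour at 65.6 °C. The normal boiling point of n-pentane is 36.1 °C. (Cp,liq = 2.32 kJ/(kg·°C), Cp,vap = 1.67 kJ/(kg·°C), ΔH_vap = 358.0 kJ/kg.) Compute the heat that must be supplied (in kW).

liquid -58.4→36.1 °C: 219.24 kJ/kg
vaporisation at 36.1 °C: 358 kJ/kg
vapour 36.1→65.6 °C: 49.265 kJ/kg
Δh = 219.24 + 358 + 49.265 = 626.5 kJ/kg
Q = ṁ·Δh = 289.1 kg/min × 626.5 kJ/kg = 181120 kJ/min
|Q| = 3018.7 kW

Q = 3020 kW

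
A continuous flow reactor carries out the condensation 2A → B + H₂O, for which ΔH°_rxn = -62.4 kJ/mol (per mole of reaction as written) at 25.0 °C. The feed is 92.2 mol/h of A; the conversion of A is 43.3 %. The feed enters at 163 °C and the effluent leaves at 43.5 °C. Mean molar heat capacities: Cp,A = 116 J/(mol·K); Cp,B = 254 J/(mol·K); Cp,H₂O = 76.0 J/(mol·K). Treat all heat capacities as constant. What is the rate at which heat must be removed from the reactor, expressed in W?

Extent of reaction ξ = 0.433 × 92.2 / 2 = 19.961 mol/h
Reaction term: ξ·ΔH°_rxn = 19.961 × -62.4 = -1245.6 kJ/h
Sensible, feed 163→25 °C: -1475.9 kJ/h
Outlet flows (mol/h): A 52.277, B 19.961, H₂O 19.961
Sensible, products 25→43.5 °C: 234.05 kJ/h
Q = ΔH = -2487.5 kJ/h = -0.69096 kW
Heat removed = 690.96 W

Q_out = 691 W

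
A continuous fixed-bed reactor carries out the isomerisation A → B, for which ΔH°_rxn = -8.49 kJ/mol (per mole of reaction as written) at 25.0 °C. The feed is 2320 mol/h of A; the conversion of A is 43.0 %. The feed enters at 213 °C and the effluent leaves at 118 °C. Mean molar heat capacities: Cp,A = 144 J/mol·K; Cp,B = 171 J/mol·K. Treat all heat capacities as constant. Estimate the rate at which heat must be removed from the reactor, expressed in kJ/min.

Extent of reaction ξ = 0.430 × 2320 = 997.6 mol/h
Reaction term: ξ·ΔH°_rxn = 997.6 × -8.49 = -8469.6 kJ/h
Sensible, feed 213→25 °C: -62807 kJ/h
Outlet flows (mol/h): A 1322.4, B 997.6
Sensible, products 25→118 °C: 33574 kJ/h
Q = ΔH = -37702 kJ/h = -10.473 kW
Heat removed = 628.37 kJ/min

Q_out = 628 kJ/min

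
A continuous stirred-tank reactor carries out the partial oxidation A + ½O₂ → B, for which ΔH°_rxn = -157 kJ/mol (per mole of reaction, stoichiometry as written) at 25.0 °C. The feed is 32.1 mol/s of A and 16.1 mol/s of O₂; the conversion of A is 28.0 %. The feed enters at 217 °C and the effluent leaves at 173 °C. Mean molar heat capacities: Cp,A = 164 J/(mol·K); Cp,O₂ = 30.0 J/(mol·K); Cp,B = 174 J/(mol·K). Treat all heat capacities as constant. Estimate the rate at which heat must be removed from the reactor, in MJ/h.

Q_out = 6010 MJ/h

Extent of reaction ξ = 0.280 × 32.1 = 8.988 mol/s
Reaction term: ξ·ΔH°_rxn = 8.988 × -157 = -1411.1 kJ/s
Sensible, feed 217→25 °C: -1103.5 kJ/s
Outlet flows (mol/s): A 23.112, O₂ 11.606, B 8.988
Sensible, products 25→173 °C: 843.96 kJ/s
Q = ΔH = -1670.7 kJ/s = -1670.7 kW
Heat removed = 6014.3 MJ/h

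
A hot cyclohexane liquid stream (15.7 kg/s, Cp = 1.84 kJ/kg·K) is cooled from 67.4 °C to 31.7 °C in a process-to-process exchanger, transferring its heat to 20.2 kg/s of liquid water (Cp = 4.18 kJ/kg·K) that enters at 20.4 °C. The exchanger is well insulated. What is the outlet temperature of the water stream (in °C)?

T_c,out = 32.6 °C

Heat released by hot stream: Q = 15.7 × 1.84 × (67.4 − 31.7) = 1031.3 kJ/s
Energy balance on cold side (adiabatic exchanger): Q = ṁ_c·Cp_c·(T_c,out − T_c,in)
T_c,out = 20.4 + 1031.3/(20.2 × 4.18) = 32.614 °C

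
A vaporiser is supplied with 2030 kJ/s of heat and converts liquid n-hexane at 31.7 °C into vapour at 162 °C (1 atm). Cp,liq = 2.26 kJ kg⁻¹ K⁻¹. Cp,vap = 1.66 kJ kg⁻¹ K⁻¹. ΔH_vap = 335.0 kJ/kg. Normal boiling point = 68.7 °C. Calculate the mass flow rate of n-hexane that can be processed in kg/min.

ṁ = 212 kg/min

Δh = 2.26×(68.7−31.7) + 335.0 + 1.66×(162−68.7) = 573.5 kJ/kg
Q = 2030 kJ/s = 2030 kJ/s = 121800 kJ/min
ṁ = Q/Δh = 121800 / 573.5 = 212.38 kg/min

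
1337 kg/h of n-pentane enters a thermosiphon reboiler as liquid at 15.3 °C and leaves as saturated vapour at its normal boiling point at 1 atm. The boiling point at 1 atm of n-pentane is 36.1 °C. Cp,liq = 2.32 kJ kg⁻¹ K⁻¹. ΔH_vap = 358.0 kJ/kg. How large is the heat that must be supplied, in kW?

Q = 151 kW

liquid 15.3→36.1 °C: 48.256 kJ/kg
vaporisation at 36.1 °C: 358 kJ/kg
Δh = 48.256 + 358 = 406.26 kJ/kg
Q = ṁ·Δh = 1337 kg/h × 406.26 kJ/kg = 543160 kJ/h
|Q| = 150.88 kW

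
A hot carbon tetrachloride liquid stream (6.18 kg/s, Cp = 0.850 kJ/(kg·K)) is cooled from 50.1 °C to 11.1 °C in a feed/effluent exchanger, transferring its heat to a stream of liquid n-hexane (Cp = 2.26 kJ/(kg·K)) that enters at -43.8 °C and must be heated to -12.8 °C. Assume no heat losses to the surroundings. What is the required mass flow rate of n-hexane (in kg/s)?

ṁ_c = 2.92 kg/s

Heat released by hot stream: Q = 6.18 × 0.850 × (50.1 − 11.1) = 204.87 kJ/s
Energy balance on cold side (adiabatic exchanger): Q = ṁ_c·Cp_c·(T_c,out − T_c,in)
ṁ_c = 204.87 / [2.26 × (-12.8 − -43.8)] = 2.9242 kg/s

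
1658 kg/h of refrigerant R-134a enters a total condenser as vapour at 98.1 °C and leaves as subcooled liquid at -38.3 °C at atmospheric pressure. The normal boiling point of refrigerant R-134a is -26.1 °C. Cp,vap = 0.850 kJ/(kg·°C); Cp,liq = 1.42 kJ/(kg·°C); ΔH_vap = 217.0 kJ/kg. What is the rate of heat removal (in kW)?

vapour 98.1→-26.1 °C: -105.57 kJ/kg
condensation at -26.1 °C: -217 kJ/kg
liquid -26.1→-38.3 °C: -17.324 kJ/kg
Δh = -105.57 + -217 + -17.324 = -339.89 kJ/kg
Q = ṁ·Δh = 1658 kg/h × -339.89 kJ/kg = -563540 kJ/h
|Q| = 156.54 kW

Q_c = 157 kW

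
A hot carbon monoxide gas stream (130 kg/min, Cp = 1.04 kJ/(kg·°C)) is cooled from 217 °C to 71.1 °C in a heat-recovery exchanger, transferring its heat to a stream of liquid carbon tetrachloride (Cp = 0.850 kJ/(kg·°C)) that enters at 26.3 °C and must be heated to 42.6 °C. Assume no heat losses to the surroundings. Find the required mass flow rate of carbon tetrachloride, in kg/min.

ṁ_c = 1420 kg/min

Heat released by hot stream: Q = 130 × 1.04 × (217 − 71.1) = 19726 kJ/min
Energy balance on cold side (adiabatic exchanger): Q = ṁ_c·Cp_c·(T_c,out − T_c,in)
ṁ_c = 19726 / [0.850 × (42.6 − 26.3)] = 1423.7 kg/min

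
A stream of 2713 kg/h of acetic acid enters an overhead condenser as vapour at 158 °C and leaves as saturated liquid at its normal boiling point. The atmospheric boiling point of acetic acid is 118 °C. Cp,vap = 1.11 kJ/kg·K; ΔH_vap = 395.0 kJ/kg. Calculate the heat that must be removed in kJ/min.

vapour 158→118 °C: -44.4 kJ/kg
condensation at 118 °C: -395 kJ/kg
Δh = -44.4 + -395 = -439.4 kJ/kg
Q = ṁ·Δh = 2713 kg/h × -439.4 kJ/kg = -1.1921e+06 kJ/h
|Q| = 331.14 kW = 19868 kJ/min

Q_c = 19900 kJ/min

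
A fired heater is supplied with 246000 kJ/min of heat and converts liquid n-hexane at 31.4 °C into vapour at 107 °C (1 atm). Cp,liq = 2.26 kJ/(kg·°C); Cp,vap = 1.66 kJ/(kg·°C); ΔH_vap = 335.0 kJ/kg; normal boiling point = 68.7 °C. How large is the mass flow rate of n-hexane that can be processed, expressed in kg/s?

Δh = 2.26×(68.7−31.4) + 335.0 + 1.66×(107−68.7) = 482.88 kJ/kg
Q = 246000 kJ/min = 4100 kJ/s = 4100 kJ/s
ṁ = Q/Δh = 4100 / 482.88 = 8.4908 kg/s

ṁ = 8.49 kg/s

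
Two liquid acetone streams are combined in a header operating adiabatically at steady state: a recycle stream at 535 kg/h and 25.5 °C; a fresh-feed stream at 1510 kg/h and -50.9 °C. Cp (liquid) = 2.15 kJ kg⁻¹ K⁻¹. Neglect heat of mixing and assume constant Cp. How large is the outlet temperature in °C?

No heat crosses the boundary, so H_out = H_in.
Σ ṁᵢCp,ᵢTᵢ = 535×2.15×25.5 + 1510×2.15×-50.9 = -135920
Σ ṁᵢCp,ᵢ = 535×2.15 + 1510×2.15 = 4396.8
T_out = -135920 / 4396.8 = -30.913 °C

T_out = -30.9 °C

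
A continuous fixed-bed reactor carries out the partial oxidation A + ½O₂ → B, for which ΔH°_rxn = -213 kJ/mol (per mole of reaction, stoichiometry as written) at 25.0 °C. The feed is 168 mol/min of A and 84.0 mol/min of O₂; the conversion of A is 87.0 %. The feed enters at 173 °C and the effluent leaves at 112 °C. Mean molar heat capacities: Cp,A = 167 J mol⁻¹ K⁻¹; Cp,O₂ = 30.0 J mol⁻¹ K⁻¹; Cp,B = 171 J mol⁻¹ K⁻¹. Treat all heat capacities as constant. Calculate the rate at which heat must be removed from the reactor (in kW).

Extent of reaction ξ = 0.870 × 168 = 146.16 mol/min
Reaction term: ξ·ΔH°_rxn = 146.16 × -213 = -31132 kJ/min
Sensible, feed 173→25 °C: -4525.2 kJ/min
Outlet flows (mol/min): A 21.84, O₂ 10.92, B 146.16
Sensible, products 25→112 °C: 2520.2 kJ/min
Q = ΔH = -33137 kJ/min = -552.28 kW
Heat removed = 552.28 kW

Q_out = 552 kW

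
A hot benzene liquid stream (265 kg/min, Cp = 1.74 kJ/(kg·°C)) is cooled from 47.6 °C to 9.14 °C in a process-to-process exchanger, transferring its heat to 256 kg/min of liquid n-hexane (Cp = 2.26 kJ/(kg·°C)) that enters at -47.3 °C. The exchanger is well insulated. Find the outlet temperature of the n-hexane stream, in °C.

T_c,out = -16.6 °C

Heat released by hot stream: Q = 265 × 1.74 × (47.6 − 9.14) = 17734 kJ/min
Energy balance on cold side (adiabatic exchanger): Q = ṁ_c·Cp_c·(T_c,out − T_c,in)
T_c,out = -47.3 + 17734/(256 × 2.26) = -16.648 °C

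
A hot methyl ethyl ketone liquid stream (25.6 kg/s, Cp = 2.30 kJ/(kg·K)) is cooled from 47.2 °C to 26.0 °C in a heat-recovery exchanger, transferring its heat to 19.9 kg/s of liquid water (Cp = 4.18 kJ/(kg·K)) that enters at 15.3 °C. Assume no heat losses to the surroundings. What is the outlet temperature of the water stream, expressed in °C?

Heat released by hot stream: Q = 25.6 × 2.30 × (47.2 − 26.0) = 1248.3 kJ/s
Energy balance on cold side (adiabatic exchanger): Q = ṁ_c·Cp_c·(T_c,out − T_c,in)
T_c,out = 15.3 + 1248.3/(19.9 × 4.18) = 30.306 °C

T_c,out = 30.3 °C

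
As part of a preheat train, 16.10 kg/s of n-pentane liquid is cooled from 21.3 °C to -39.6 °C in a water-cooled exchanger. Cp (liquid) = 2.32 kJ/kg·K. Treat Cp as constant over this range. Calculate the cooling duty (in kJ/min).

Q = ṁ·Cp·ΔT = 16.10 × 2.32 × (-39.6 − 21.3) = -2274.7 kJ/s
Cooling duty = 136480 kJ/min

Q_c = 136000 kJ/min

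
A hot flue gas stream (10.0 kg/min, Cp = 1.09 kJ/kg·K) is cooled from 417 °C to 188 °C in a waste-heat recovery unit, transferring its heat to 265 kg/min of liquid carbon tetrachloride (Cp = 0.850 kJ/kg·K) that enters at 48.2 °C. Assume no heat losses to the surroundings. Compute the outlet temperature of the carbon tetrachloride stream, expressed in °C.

Heat released by hot stream: Q = 10.0 × 1.09 × (417 − 188) = 2496.1 kJ/min
Energy balance on cold side (adiabatic exchanger): Q = ṁ_c·Cp_c·(T_c,out − T_c,in)
T_c,out = 48.2 + 2496.1/(265 × 0.850) = 59.281 °C

T_c,out = 59.3 °C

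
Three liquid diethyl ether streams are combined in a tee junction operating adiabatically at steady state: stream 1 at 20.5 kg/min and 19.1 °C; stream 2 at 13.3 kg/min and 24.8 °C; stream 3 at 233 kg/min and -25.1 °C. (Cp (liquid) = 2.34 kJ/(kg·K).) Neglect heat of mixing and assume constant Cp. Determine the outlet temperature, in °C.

Energy balance with Q = 0: Σ ṁᵢCp,ᵢ(T_out − Tᵢ) = 0
Σ ṁᵢCp,ᵢTᵢ = 20.5×2.34×19.1 + 13.3×2.34×24.8 + 233×2.34×-25.1 = -11997
Σ ṁᵢCp,ᵢ = 20.5×2.34 + 13.3×2.34 + 233×2.34 = 624.31
T_out = -11997 / 624.31 = -19.216 °C

T_out = -19.2 °C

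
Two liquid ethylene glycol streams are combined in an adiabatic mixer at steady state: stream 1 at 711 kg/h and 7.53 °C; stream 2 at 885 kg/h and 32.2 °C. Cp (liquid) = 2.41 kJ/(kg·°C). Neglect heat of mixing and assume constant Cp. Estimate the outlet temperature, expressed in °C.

T_out = 21.2 °C

Energy balance with Q = 0: Σ ṁᵢCp,ᵢ(T_out − Tᵢ) = 0
T_out = Σ ṁᵢCp,ᵢTᵢ / Σ ṁᵢCp,ᵢ
      = 81581 / 3846.4 = 21.21 °C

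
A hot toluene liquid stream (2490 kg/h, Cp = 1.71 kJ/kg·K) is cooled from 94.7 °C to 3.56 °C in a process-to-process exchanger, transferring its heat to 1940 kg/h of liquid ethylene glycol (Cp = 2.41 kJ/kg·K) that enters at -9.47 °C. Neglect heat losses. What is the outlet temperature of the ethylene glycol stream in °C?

T_c,out = 73.5 °C

Heat released by hot stream: Q = 2490 × 1.71 × (94.7 − 3.56) = 388070 kJ/h
Energy balance on cold side (adiabatic exchanger): Q = ṁ_c·Cp_c·(T_c,out − T_c,in)
T_c,out = -9.47 + 388070/(1940 × 2.41) = 73.531 °C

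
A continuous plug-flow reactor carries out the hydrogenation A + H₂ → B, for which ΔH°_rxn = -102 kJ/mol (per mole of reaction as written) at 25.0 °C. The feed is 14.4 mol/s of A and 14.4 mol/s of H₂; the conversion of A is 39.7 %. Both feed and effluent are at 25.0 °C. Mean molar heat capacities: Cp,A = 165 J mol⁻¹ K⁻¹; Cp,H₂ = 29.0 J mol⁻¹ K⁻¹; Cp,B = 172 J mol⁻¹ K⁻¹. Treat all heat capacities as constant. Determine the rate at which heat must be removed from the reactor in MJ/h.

Q_out = 2100 MJ/h

Extent of reaction ξ = 0.397 × 14.4 = 5.7168 mol/s
Reaction term: ξ·ΔH°_rxn = 5.7168 × -102 = -583.11 kJ/s
Q = ΔH = -583.11 kJ/s = -583.11 kW
Heat removed = 2099.2 MJ/h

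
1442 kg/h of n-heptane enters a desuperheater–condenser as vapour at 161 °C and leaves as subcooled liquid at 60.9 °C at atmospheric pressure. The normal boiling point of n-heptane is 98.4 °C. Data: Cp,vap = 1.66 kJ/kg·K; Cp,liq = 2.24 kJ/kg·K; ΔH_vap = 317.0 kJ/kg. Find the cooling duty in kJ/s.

vapour 161→98.4 °C: -103.92 kJ/kg
condensation at 98.4 °C: -317 kJ/kg
liquid 98.4→60.9 °C: -84 kJ/kg
Δh = -103.92 + -317 + -84 = -504.92 kJ/kg
Q = ṁ·Δh = 1442 kg/h × -504.92 kJ/kg = -728090 kJ/h
|Q| = 202.25 kW

Q_c = 202 kJ/s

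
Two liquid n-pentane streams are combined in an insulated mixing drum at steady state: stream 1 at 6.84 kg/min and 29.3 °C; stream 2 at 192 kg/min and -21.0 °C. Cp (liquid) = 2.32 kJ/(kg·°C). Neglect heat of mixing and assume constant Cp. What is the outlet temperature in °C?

No heat crosses the boundary, so H_out = H_in.
Σ ṁᵢCp,ᵢTᵢ = 6.84×2.32×29.3 + 192×2.32×-21.0 = -8889.3
Σ ṁᵢCp,ᵢ = 6.84×2.32 + 192×2.32 = 461.31
T_out = -8889.3 / 461.31 = -19.27 °C

T_out = -19.3 °C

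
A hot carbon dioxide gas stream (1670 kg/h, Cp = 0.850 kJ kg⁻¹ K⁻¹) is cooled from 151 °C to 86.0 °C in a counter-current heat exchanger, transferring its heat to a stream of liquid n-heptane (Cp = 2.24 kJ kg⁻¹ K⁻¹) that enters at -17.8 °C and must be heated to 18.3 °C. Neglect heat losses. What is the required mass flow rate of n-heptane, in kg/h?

ṁ_c = 1140 kg/h

Heat released by hot stream: Q = 1670 × 0.850 × (151 − 86.0) = 92268 kJ/h
Energy balance on cold side (adiabatic exchanger): Q = ṁ_c·Cp_c·(T_c,out − T_c,in)
ṁ_c = 92268 / [2.24 × (18.3 − -17.8)] = 1141 kg/h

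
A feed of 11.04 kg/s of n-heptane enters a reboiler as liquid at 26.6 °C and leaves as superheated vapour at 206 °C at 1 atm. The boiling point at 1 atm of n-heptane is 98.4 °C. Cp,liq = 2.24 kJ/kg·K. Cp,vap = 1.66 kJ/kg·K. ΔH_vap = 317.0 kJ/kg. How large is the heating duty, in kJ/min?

Q = 435000 kJ/min

liquid 26.6→98.4 °C: 160.83 kJ/kg
vaporisation at 98.4 °C: 317 kJ/kg
vapour 98.4→206 °C: 178.62 kJ/kg
Δh = 160.83 + 317 + 178.62 = 656.45 kJ/kg
Q = ṁ·Δh = 11.04 kg/s × 656.45 kJ/kg = 7247.2 kJ/s
|Q| = 7247.2 kW = 434830 kJ/min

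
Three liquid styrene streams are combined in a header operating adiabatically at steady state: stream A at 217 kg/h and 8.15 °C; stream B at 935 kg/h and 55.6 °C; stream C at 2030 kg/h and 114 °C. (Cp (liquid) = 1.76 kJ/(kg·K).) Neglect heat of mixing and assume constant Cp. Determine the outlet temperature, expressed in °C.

Energy balance with Q = 0: Σ ṁᵢCp,ᵢ(T_out − Tᵢ) = 0
T_out = Σ ṁᵢCp,ᵢTᵢ / Σ ṁᵢCp,ᵢ
      = 501910 / 5600.3 = 89.621 °C

T_out = 89.6 °C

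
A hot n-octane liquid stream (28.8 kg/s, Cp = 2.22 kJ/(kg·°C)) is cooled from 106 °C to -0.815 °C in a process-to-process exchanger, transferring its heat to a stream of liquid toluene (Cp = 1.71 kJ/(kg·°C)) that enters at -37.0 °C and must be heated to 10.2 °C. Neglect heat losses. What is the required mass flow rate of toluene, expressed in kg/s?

ṁ_c = 84.6 kg/s

Heat released by hot stream: Q = 28.8 × 2.22 × (106 − -0.815) = 6829.3 kJ/s
Energy balance on cold side (adiabatic exchanger): Q = ṁ_c·Cp_c·(T_c,out − T_c,in)
ṁ_c = 6829.3 / [1.71 × (10.2 − -37.0)] = 84.613 kg/s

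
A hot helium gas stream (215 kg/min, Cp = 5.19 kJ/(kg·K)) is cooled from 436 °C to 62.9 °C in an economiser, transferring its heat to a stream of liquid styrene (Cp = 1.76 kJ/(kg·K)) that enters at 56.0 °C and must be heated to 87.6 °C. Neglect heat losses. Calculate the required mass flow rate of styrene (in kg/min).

ṁ_c = 7490 kg/min

Heat released by hot stream: Q = 215 × 5.19 × (436 − 62.9) = 416320 kJ/min
Energy balance on cold side (adiabatic exchanger): Q = ṁ_c·Cp_c·(T_c,out − T_c,in)
ṁ_c = 416320 / [1.76 × (87.6 − 56.0)] = 7485.7 kg/min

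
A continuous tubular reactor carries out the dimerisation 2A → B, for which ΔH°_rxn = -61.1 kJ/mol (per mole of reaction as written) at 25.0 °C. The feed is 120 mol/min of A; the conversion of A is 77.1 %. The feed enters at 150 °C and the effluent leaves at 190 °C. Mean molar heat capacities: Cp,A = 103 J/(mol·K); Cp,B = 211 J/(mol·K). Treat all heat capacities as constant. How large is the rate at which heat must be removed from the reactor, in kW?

Extent of reaction ξ = 0.771 × 120 / 2 = 46.26 mol/min
Reaction term: ξ·ΔH°_rxn = 46.26 × -61.1 = -2826.5 kJ/min
Sensible, feed 150→25 °C: -1545 kJ/min
Outlet flows (mol/min): A 27.48, B 46.26
Sensible, products 25→190 °C: 2077.6 kJ/min
Q = ΔH = -2293.9 kJ/min = -38.232 kW
Heat removed = 38.232 kW

Q_out = 38.2 kW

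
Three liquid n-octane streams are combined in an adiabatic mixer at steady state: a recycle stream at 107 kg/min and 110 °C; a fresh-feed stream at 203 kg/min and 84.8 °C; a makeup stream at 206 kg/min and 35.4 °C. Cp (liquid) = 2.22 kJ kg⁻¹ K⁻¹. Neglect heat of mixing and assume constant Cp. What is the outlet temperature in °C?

Energy balance with Q = 0: Σ ṁᵢCp,ᵢ(T_out − Tᵢ) = 0
T_out = Σ ṁᵢCp,ᵢTᵢ / Σ ṁᵢCp,ᵢ
      = 80534 / 1145.5 = 70.304 °C

T_out = 70.3 °C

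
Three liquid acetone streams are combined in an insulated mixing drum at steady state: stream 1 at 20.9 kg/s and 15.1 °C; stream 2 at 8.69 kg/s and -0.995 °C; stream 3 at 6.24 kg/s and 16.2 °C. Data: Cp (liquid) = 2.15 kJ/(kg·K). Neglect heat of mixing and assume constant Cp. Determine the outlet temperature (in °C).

Adiabatic, steady state ⇒ Σ ṁᵢCp,ᵢ(T_out − Tᵢ) = 0
Σ ṁᵢCp,ᵢTᵢ = 20.9×2.15×15.1 + 8.69×2.15×-0.995 + 6.24×2.15×16.2 = 877.27
Σ ṁᵢCp,ᵢ = 20.9×2.15 + 8.69×2.15 + 6.24×2.15 = 77.034
T_out = 877.27 / 77.034 = 11.388 °C

T_out = 11.4 °C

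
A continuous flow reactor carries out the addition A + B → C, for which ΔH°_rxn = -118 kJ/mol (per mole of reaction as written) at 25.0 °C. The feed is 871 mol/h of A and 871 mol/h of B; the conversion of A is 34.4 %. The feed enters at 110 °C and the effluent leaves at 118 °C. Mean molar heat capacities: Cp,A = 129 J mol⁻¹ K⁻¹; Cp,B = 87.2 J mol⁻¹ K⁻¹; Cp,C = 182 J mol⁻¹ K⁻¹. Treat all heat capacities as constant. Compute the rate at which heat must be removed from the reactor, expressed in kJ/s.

Q_out = 9.67 kJ/s

Extent of reaction ξ = 0.344 × 871 = 299.62 mol/h
Reaction term: ξ·ΔH°_rxn = 299.62 × -118 = -35356 kJ/h
Sensible, feed 110→25 °C: -16006 kJ/h
Outlet flows (mol/h): A 571.38, B 571.38, C 299.62
Sensible, products 25→118 °C: 16560 kJ/h
Q = ΔH = -34802 kJ/h = -9.6673 kW
Heat removed = 9.6673 kJ/s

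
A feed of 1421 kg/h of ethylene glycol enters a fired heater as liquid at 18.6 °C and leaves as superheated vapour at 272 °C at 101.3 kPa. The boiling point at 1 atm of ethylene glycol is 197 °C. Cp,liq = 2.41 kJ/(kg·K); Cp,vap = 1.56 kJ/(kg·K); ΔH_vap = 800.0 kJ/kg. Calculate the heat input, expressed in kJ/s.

Q = 532 kJ/s

liquid 18.6→197 °C: 429.94 kJ/kg
vaporisation at 197 °C: 800 kJ/kg
vapour 197→272 °C: 117 kJ/kg
Δh = 429.94 + 800 + 117 = 1346.9 kJ/kg
Q = ṁ·Δh = 1421 kg/h × 1346.9 kJ/kg = 1.914e+06 kJ/h
|Q| = 531.67 kW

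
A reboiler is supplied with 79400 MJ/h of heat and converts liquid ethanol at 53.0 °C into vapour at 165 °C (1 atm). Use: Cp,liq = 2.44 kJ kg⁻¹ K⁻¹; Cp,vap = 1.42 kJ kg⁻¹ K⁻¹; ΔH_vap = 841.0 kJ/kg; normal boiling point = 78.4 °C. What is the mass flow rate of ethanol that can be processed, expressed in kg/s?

ṁ = 21.5 kg/s

Δh = 2.44×(78.4−53.0) + 841.0 + 1.42×(165−78.4) = 1025.9 kJ/kg
Q = 79400 MJ/h = 22056 kJ/s = 22056 kJ/s
ṁ = Q/Δh = 22056 / 1025.9 = 21.498 kg/s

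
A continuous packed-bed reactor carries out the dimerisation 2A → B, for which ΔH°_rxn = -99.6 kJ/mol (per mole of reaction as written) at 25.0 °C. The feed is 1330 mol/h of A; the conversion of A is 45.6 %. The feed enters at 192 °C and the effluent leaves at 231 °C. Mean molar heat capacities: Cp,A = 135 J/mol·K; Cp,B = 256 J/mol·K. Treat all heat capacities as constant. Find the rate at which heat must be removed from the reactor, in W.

Q_out = 6690 W

Extent of reaction ξ = 0.456 × 1330 / 2 = 303.24 mol/h
Reaction term: ξ·ΔH°_rxn = 303.24 × -99.6 = -30203 kJ/h
Sensible, feed 192→25 °C: -29985 kJ/h
Outlet flows (mol/h): A 723.52, B 303.24
Sensible, products 25→231 °C: 36113 kJ/h
Q = ΔH = -24075 kJ/h = -6.6874 kW
Heat removed = 6687.4 W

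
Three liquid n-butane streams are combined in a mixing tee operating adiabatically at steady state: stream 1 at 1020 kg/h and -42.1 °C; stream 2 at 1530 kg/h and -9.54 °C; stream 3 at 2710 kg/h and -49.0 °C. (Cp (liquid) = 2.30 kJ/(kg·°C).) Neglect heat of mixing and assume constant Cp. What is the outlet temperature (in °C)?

T_out = -36.2 °C

Energy balance with Q = 0: Σ ṁᵢCp,ᵢ(T_out − Tᵢ) = 0
Σ ṁᵢCp,ᵢTᵢ = 1020×2.30×-42.1 + 1530×2.30×-9.54 + 2710×2.30×-49.0 = -437750
Σ ṁᵢCp,ᵢ = 1020×2.30 + 1530×2.30 + 2710×2.30 = 12098
T_out = -437750 / 12098 = -36.184 °C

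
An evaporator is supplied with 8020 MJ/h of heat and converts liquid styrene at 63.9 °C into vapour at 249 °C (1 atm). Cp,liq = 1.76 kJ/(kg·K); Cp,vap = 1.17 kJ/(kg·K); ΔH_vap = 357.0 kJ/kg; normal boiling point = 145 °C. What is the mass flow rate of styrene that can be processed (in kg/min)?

ṁ = 215 kg/min

Δh = 1.76×(145−63.9) + 357.0 + 1.17×(249−145) = 621.42 kJ/kg
Q = 8020 MJ/h = 2227.8 kJ/s = 133670 kJ/min
ṁ = Q/Δh = 133670 / 621.42 = 215.1 kg/min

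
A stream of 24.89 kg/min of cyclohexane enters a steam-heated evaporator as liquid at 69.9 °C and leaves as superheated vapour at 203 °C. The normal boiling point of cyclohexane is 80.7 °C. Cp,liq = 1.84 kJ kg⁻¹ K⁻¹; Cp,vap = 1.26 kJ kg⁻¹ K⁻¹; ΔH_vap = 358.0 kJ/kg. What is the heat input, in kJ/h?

liquid 69.9→80.7 °C: 19.872 kJ/kg
vaporisation at 80.7 °C: 358 kJ/kg
vapour 80.7→203 °C: 154.1 kJ/kg
Δh = 19.872 + 358 + 154.1 = 531.97 kJ/kg
Q = ṁ·Δh = 24.89 kg/min × 531.97 kJ/kg = 13241 kJ/min
|Q| = 220.68 kW = 794440 kJ/h

Q = 794000 kJ/h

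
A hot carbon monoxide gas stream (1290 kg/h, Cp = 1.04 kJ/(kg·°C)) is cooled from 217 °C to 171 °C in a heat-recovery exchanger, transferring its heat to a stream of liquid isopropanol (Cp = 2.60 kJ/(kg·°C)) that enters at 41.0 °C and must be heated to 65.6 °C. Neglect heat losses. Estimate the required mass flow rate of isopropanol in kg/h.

ṁ_c = 965 kg/h

Heat released by hot stream: Q = 1290 × 1.04 × (217 − 171) = 61714 kJ/h
Energy balance on cold side (adiabatic exchanger): Q = ṁ_c·Cp_c·(T_c,out − T_c,in)
ṁ_c = 61714 / [2.60 × (65.6 − 41.0)] = 964.88 kg/h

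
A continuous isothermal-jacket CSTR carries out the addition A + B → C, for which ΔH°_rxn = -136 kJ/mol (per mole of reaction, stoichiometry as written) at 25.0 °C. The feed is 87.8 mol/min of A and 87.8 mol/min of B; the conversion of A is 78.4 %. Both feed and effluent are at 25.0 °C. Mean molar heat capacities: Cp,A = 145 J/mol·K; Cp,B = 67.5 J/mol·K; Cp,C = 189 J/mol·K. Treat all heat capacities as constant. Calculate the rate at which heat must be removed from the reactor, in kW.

Q_out = 156 kW

Extent of reaction ξ = 0.784 × 87.8 = 68.835 mol/min
Reaction term: ξ·ΔH°_rxn = 68.835 × -136 = -9361.6 kJ/min
Q = ΔH = -9361.6 kJ/min = -156.03 kW
Heat removed = 156.03 kW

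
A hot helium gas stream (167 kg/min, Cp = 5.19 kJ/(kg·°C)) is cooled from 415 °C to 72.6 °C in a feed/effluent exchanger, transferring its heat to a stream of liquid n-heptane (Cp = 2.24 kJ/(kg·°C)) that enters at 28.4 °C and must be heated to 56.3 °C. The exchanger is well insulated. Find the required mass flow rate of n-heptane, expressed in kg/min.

ṁ_c = 4750 kg/min

Heat released by hot stream: Q = 167 × 5.19 × (415 − 72.6) = 296770 kJ/min
Energy balance on cold side (adiabatic exchanger): Q = ṁ_c·Cp_c·(T_c,out − T_c,in)
ṁ_c = 296770 / [2.24 × (56.3 − 28.4)] = 4748.6 kg/min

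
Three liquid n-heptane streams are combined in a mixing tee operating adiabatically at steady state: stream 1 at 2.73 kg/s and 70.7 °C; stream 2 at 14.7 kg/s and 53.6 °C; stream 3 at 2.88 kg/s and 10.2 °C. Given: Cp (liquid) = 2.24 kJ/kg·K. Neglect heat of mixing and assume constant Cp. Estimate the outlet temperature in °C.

Adiabatic, steady state ⇒ Σ ṁᵢCp,ᵢ(T_out − Tᵢ) = 0
T_out = Σ ṁᵢCp,ᵢTᵢ / Σ ṁᵢCp,ᵢ
      = 2263.1 / 45.494 = 49.744 °C

T_out = 49.7 °C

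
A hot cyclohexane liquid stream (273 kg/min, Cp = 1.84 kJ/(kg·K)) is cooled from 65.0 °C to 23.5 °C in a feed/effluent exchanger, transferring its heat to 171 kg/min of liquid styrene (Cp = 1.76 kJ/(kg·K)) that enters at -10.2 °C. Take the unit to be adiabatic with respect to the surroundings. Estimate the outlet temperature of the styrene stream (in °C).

T_c,out = 59.1 °C

Heat released by hot stream: Q = 273 × 1.84 × (65.0 − 23.5) = 20846 kJ/min
Energy balance on cold side (adiabatic exchanger): Q = ṁ_c·Cp_c·(T_c,out − T_c,in)
T_c,out = -10.2 + 20846/(171 × 1.76) = 59.066 °C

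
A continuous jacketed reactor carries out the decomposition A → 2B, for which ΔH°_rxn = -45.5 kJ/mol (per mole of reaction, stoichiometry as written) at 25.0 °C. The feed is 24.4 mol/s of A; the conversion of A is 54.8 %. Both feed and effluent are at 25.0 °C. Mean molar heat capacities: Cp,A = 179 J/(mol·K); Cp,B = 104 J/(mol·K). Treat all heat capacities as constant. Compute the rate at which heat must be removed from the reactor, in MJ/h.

Extent of reaction ξ = 0.548 × 24.4 = 13.371 mol/s
Reaction term: ξ·ΔH°_rxn = 13.371 × -45.5 = -608.39 kJ/s
Q = ΔH = -608.39 kJ/s = -608.39 kW
Heat removed = 2190.2 MJ/h

Q_out = 2190 MJ/h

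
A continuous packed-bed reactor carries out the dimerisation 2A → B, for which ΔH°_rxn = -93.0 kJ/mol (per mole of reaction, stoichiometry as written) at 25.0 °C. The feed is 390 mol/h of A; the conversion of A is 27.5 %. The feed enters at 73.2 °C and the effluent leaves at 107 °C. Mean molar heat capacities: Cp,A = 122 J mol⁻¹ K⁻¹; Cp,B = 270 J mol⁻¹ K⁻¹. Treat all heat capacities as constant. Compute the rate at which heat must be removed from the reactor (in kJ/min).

Q_out = 54.4 kJ/min

Extent of reaction ξ = 0.275 × 390 / 2 = 53.625 mol/h
Reaction term: ξ·ΔH°_rxn = 53.625 × -93.0 = -4987.1 kJ/h
Sensible, feed 73.2→25 °C: -2293.4 kJ/h
Outlet flows (mol/h): A 282.75, B 53.625
Sensible, products 25→107 °C: 4015.9 kJ/h
Q = ΔH = -3264.6 kJ/h = -0.90683 kW
Heat removed = 54.41 kJ/min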